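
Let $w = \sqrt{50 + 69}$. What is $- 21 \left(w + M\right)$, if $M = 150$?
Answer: $-3150 - 21 \sqrt{119} \approx -3379.1$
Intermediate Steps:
$w = \sqrt{119} \approx 10.909$
$- 21 \left(w + M\right) = - 21 \left(\sqrt{119} + 150\right) = - 21 \left(150 + \sqrt{119}\right) = -3150 - 21 \sqrt{119}$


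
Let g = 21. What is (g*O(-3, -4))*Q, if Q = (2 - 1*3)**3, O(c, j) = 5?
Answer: -105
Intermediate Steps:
Q = -1 (Q = (2 - 3)**3 = (-1)**3 = -1)
(g*O(-3, -4))*Q = (21*5)*(-1) = 105*(-1) = -105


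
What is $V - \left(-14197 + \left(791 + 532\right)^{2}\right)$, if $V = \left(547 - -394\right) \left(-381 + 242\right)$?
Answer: $-1866931$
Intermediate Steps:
$V = -130799$ ($V = \left(547 + 394\right) \left(-139\right) = 941 \left(-139\right) = -130799$)
$V - \left(-14197 + \left(791 + 532\right)^{2}\right) = -130799 - \left(-14197 + \left(791 + 532\right)^{2}\right) = -130799 - \left(-14197 + 1323^{2}\right) = -130799 - \left(-14197 + 1750329\right) = -130799 - 1736132 = -1866931$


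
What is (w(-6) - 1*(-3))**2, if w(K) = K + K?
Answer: 81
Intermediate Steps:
w(K) = 2*K
(w(-6) - 1*(-3))**2 = (2*(-6) - 1*(-3))**2 = (-12 + 3)**2 = (-9)**2 = 81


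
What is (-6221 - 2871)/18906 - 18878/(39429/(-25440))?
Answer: 168136435138/13804531 ≈ 12180.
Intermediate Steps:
(-6221 - 2871)/18906 - 18878/(39429/(-25440)) = -9092*1/18906 - 18878/(39429*(-1/25440)) = -4546/9453 - 18878/(-13143/8480) = -4546/9453 - 18878*(-8480/13143) = -4546/9453 + 160085440/13143 = 168136435138/13804531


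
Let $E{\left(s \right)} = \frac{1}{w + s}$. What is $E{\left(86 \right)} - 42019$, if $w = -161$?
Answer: $- \frac{3151426}{75} \approx -42019.0$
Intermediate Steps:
$E{\left(s \right)} = \frac{1}{-161 + s}$
$E{\left(86 \right)} - 42019 = \frac{1}{-161 + 86} - 42019 = \frac{1}{-75} - 42019 = - \frac{1}{75} - 42019 = - \frac{3151426}{75}$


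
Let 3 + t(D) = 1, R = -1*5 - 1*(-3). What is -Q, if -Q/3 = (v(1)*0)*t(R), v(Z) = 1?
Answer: 0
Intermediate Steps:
R = -2 (R = -5 + 3 = -2)
t(D) = -2 (t(D) = -3 + 1 = -2)
Q = 0 (Q = -3*1*0*(-2) = -0*(-2) = -3*0 = 0)
-Q = -1*0 = 0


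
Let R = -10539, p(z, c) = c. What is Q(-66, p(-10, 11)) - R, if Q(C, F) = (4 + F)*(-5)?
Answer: 10464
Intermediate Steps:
Q(C, F) = -20 - 5*F
Q(-66, p(-10, 11)) - R = (-20 - 5*11) - 1*(-10539) = (-20 - 55) + 10539 = -75 + 10539 = 10464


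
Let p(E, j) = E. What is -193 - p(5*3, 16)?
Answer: -208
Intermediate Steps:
-193 - p(5*3, 16) = -193 - 5*3 = -193 - 1*15 = -193 - 15 = -208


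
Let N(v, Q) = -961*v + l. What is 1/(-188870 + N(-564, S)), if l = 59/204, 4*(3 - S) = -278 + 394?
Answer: 204/72039395 ≈ 2.8318e-6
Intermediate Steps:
S = -26 (S = 3 - (-278 + 394)/4 = 3 - ¼*116 = 3 - 29 = -26)
l = 59/204 (l = 59*(1/204) = 59/204 ≈ 0.28922)
N(v, Q) = 59/204 - 961*v (N(v, Q) = -961*v + 59/204 = 59/204 - 961*v)
1/(-188870 + N(-564, S)) = 1/(-188870 + (59/204 - 961*(-564))) = 1/(-188870 + (59/204 + 542004)) = 1/(-188870 + 110568875/204) = 1/(72039395/204) = 204/72039395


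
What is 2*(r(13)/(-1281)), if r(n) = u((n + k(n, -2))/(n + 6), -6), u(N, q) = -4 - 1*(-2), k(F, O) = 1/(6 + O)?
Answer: 4/1281 ≈ 0.0031226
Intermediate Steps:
u(N, q) = -2 (u(N, q) = -4 + 2 = -2)
r(n) = -2
2*(r(13)/(-1281)) = 2*(-2/(-1281)) = 2*(-2*(-1/1281)) = 2*(2/1281) = 4/1281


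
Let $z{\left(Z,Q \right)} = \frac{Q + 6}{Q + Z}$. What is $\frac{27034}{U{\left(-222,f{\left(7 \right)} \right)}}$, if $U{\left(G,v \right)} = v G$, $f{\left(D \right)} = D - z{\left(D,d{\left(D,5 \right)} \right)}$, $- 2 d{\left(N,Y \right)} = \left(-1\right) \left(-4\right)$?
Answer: $- \frac{67585}{3441} \approx -19.641$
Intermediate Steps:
$d{\left(N,Y \right)} = -2$ ($d{\left(N,Y \right)} = - \frac{\left(-1\right) \left(-4\right)}{2} = \left(- \frac{1}{2}\right) 4 = -2$)
$z{\left(Z,Q \right)} = \frac{6 + Q}{Q + Z}$
$f{\left(D \right)} = D - \frac{4}{-2 + D}$ ($f{\left(D \right)} = D - \frac{6 - 2}{-2 + D} = D - \frac{1}{-2 + D} 4 = D - \frac{4}{-2 + D}$)
$U{\left(G,v \right)} = G v$
$\frac{27034}{U{\left(-222,f{\left(7 \right)} \right)}} = \frac{27034}{\left(-222\right) \frac{-4 + 7 \left(-2 + 7\right)}{-2 + 7}} = \frac{27034}{\left(-222\right) \frac{-4 + 7 \cdot 5}{5}} = \frac{27034}{\left(-222\right) \frac{-4 + 35}{5}} = \frac{27034}{\left(-222\right) \frac{1}{5} \cdot 31} = \frac{27034}{\left(-222\right) \frac{31}{5}} = \frac{27034}{- \frac{6882}{5}} = 27034 \left(- \frac{5}{6882}\right) = - \frac{67585}{3441}$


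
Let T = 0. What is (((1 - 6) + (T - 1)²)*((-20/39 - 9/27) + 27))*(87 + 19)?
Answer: -144160/13 ≈ -11089.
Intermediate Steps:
(((1 - 6) + (T - 1)²)*((-20/39 - 9/27) + 27))*(87 + 19) = (((1 - 6) + (0 - 1)²)*((-20/39 - 9/27) + 27))*(87 + 19) = ((-5 + (-1)²)*((-20*1/39 - 9*1/27) + 27))*106 = ((-5 + 1)*((-20/39 - ⅓) + 27))*106 = -4*(-11/13 + 27)*106 = -4*340/13*106 = -1360/13*106 = -144160/13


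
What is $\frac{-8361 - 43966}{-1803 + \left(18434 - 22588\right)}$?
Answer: $\frac{52327}{5957} \approx 8.7841$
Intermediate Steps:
$\frac{-8361 - 43966}{-1803 + \left(18434 - 22588\right)} = - \frac{52327}{-1803 - 4154} = - \frac{52327}{-5957} = \left(-52327\right) \left(- \frac{1}{5957}\right) = \frac{52327}{5957}$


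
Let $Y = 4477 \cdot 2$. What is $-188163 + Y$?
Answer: $-179209$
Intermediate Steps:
$Y = 8954$
$-188163 + Y = -188163 + 8954 = -179209$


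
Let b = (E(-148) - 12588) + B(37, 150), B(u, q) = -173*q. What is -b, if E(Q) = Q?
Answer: 38686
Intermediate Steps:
b = -38686 (b = (-148 - 12588) - 173*150 = -12736 - 25950 = -38686)
-b = -1*(-38686) = 38686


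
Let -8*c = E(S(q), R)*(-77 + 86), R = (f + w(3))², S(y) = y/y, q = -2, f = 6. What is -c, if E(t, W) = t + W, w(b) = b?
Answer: 369/4 ≈ 92.250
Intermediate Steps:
S(y) = 1
R = 81 (R = (6 + 3)² = 9² = 81)
E(t, W) = W + t
c = -369/4 (c = -(81 + 1)*(-77 + 86)/8 = -41*9/4 = -⅛*738 = -369/4 ≈ -92.250)
-c = -1*(-369/4) = 369/4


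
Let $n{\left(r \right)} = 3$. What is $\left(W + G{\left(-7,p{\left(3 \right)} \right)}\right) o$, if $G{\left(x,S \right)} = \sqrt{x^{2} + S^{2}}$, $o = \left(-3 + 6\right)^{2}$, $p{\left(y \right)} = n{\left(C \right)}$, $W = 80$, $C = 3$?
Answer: $720 + 9 \sqrt{58} \approx 788.54$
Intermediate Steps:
$p{\left(y \right)} = 3$
$o = 9$ ($o = 3^{2} = 9$)
$G{\left(x,S \right)} = \sqrt{S^{2} + x^{2}}$
$\left(W + G{\left(-7,p{\left(3 \right)} \right)}\right) o = \left(80 + \sqrt{3^{2} + \left(-7\right)^{2}}\right) 9 = \left(80 + \sqrt{9 + 49}\right) 9 = \left(80 + \sqrt{58}\right) 9 = 720 + 9 \sqrt{58}$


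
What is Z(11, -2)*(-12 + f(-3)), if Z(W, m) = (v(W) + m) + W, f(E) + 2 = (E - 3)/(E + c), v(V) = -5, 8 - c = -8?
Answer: -752/13 ≈ -57.846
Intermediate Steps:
c = 16 (c = 8 - 1*(-8) = 8 + 8 = 16)
f(E) = -2 + (-3 + E)/(16 + E) (f(E) = -2 + (E - 3)/(E + 16) = -2 + (-3 + E)/(16 + E))
Z(W, m) = -5 + W + m (Z(W, m) = (-5 + m) + W = -5 + W + m)
Z(11, -2)*(-12 + f(-3)) = (-5 + 11 - 2)*(-12 + (-35 - 1*(-3))/(16 - 3)) = 4*(-12 + (-35 + 3)/13) = 4*(-12 + (1/13)*(-32)) = 4*(-12 - 32/13) = 4*(-188/13) = -752/13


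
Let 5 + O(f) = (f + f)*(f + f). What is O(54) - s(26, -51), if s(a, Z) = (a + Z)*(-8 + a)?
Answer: 12109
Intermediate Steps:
O(f) = -5 + 4*f² (O(f) = -5 + (f + f)*(f + f) = -5 + (2*f)*(2*f) = -5 + 4*f²)
s(a, Z) = (-8 + a)*(Z + a) (s(a, Z) = (Z + a)*(-8 + a) = (-8 + a)*(Z + a))
O(54) - s(26, -51) = (-5 + 4*54²) - (26² - 8*(-51) - 8*26 - 51*26) = (-5 + 4*2916) - (676 + 408 - 208 - 1326) = (-5 + 11664) - 1*(-450) = 11659 + 450 = 12109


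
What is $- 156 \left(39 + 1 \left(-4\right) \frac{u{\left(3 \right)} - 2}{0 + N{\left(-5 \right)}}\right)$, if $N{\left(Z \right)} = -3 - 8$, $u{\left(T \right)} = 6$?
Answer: $- \frac{69420}{11} \approx -6310.9$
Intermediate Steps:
$N{\left(Z \right)} = -11$ ($N{\left(Z \right)} = -3 - 8 = -11$)
$- 156 \left(39 + 1 \left(-4\right) \frac{u{\left(3 \right)} - 2}{0 + N{\left(-5 \right)}}\right) = - 156 \left(39 + 1 \left(-4\right) \frac{6 - 2}{0 - 11}\right) = - 156 \left(39 - 4 \frac{4}{-11}\right) = - 156 \left(39 - 4 \cdot 4 \left(- \frac{1}{11}\right)\right) = - 156 \left(39 - - \frac{16}{11}\right) = - 156 \left(39 + \frac{16}{11}\right) = \left(-156\right) \frac{445}{11} = - \frac{69420}{11}$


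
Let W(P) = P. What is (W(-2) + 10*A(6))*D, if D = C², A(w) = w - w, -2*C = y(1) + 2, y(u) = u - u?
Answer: -2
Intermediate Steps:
y(u) = 0
C = -1 (C = -(0 + 2)/2 = -½*2 = -1)
A(w) = 0
D = 1 (D = (-1)² = 1)
(W(-2) + 10*A(6))*D = (-2 + 10*0)*1 = (-2 + 0)*1 = -2*1 = -2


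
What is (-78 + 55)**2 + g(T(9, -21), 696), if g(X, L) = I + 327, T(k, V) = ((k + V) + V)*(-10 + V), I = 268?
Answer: 1124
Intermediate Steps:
T(k, V) = (-10 + V)*(k + 2*V) (T(k, V) = ((V + k) + V)*(-10 + V) = (k + 2*V)*(-10 + V) = (-10 + V)*(k + 2*V))
g(X, L) = 595 (g(X, L) = 268 + 327 = 595)
(-78 + 55)**2 + g(T(9, -21), 696) = (-78 + 55)**2 + 595 = (-23)**2 + 595 = 529 + 595 = 1124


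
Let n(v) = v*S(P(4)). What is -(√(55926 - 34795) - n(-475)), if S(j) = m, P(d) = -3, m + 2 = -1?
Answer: 1425 - √21131 ≈ 1279.6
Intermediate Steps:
m = -3 (m = -2 - 1 = -3)
S(j) = -3
n(v) = -3*v (n(v) = v*(-3) = -3*v)
-(√(55926 - 34795) - n(-475)) = -(√(55926 - 34795) - (-3)*(-475)) = -(√21131 - 1*1425) = -(√21131 - 1425) = -(-1425 + √21131) = 1425 - √21131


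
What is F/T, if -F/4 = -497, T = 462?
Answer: 142/33 ≈ 4.3030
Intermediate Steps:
F = 1988 (F = -4*(-497) = 1988)
F/T = 1988/462 = 1988*(1/462) = 142/33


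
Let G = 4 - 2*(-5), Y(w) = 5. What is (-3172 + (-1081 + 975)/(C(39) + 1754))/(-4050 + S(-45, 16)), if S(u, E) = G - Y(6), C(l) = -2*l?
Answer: 886063/1128786 ≈ 0.78497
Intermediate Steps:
G = 14 (G = 4 + 10 = 14)
S(u, E) = 9 (S(u, E) = 14 - 1*5 = 14 - 5 = 9)
(-3172 + (-1081 + 975)/(C(39) + 1754))/(-4050 + S(-45, 16)) = (-3172 + (-1081 + 975)/(-2*39 + 1754))/(-4050 + 9) = (-3172 - 106/(-78 + 1754))/(-4041) = (-3172 - 106/1676)*(-1/4041) = (-3172 - 106*1/1676)*(-1/4041) = (-3172 - 53/838)*(-1/4041) = -2658189/838*(-1/4041) = 886063/1128786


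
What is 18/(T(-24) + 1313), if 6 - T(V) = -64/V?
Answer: 54/3949 ≈ 0.013674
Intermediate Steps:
T(V) = 6 + 64/V (T(V) = 6 - (-64)/V = 6 + 64/V)
18/(T(-24) + 1313) = 18/((6 + 64/(-24)) + 1313) = 18/((6 + 64*(-1/24)) + 1313) = 18/((6 - 8/3) + 1313) = 18/(10/3 + 1313) = 18/(3949/3) = 18*(3/3949) = 54/3949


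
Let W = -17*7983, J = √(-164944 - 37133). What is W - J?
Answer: -135711 - 3*I*√22453 ≈ -1.3571e+5 - 449.53*I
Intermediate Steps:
J = 3*I*√22453 (J = √(-202077) = 3*I*√22453 ≈ 449.53*I)
W = -135711
W - J = -135711 - 3*I*√22453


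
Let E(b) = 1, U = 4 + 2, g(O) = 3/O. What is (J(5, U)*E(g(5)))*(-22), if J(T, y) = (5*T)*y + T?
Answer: -3410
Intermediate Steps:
U = 6
J(T, y) = T + 5*T*y (J(T, y) = 5*T*y + T = T + 5*T*y)
(J(5, U)*E(g(5)))*(-22) = ((5*(1 + 5*6))*1)*(-22) = ((5*(1 + 30))*1)*(-22) = ((5*31)*1)*(-22) = (155*1)*(-22) = 155*(-22) = -3410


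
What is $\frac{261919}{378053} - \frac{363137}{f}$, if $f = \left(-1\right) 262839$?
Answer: $\frac{206127560302}{99367072467} \approx 2.0744$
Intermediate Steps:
$f = -262839$
$\frac{261919}{378053} - \frac{363137}{f} = \frac{261919}{378053} - \frac{363137}{-262839} = 261919 \cdot \frac{1}{378053} - - \frac{363137}{262839} = \frac{261919}{378053} + \frac{363137}{262839} = \frac{206127560302}{99367072467}$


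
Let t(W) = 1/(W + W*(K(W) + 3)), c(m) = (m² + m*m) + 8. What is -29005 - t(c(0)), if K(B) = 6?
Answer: -2320401/80 ≈ -29005.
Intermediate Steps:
c(m) = 8 + 2*m² (c(m) = (m² + m²) + 8 = 2*m² + 8 = 8 + 2*m²)
t(W) = 1/(10*W) (t(W) = 1/(W + W*(6 + 3)) = 1/(W + W*9) = 1/(W + 9*W) = 1/(10*W))
-29005 - t(c(0)) = -29005 - 1/(10*(8 + 2*0²)) = -29005 - 1/(10*(8 + 2*0)) = -29005 - 1/(10*(8 + 0)) = -29005 - 1/(10*8) = -29005 - 1*1/80 = -29005 - 1/80 = -2320401/80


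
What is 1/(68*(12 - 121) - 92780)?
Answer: -1/100192 ≈ -9.9808e-6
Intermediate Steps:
1/(68*(12 - 121) - 92780) = 1/(68*(-109) - 92780) = 1/(-7412 - 92780) = 1/(-100192) = -1/100192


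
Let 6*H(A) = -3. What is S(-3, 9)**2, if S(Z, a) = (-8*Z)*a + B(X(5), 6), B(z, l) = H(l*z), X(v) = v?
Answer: 185761/4 ≈ 46440.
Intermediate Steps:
H(A) = -1/2 (H(A) = (1/6)*(-3) = -1/2)
B(z, l) = -1/2
S(Z, a) = -1/2 - 8*Z*a (S(Z, a) = (-8*Z)*a - 1/2 = -8*Z*a - 1/2 = -1/2 - 8*Z*a)
S(-3, 9)**2 = (-1/2 - 8*(-3)*9)**2 = (-1/2 + 216)**2 = (431/2)**2 = 185761/4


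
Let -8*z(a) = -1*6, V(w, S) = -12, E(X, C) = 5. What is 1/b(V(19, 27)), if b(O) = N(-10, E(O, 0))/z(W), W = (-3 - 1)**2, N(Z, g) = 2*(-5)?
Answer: -3/40 ≈ -0.075000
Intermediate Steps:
N(Z, g) = -10
W = 16 (W = (-4)**2 = 16)
z(a) = 3/4 (z(a) = -(-1)*6/8 = -1/8*(-6) = 3/4)
b(O) = -40/3 (b(O) = -10/3/4 = -10*4/3 = -40/3)
1/b(V(19, 27)) = 1/(-40/3) = -3/40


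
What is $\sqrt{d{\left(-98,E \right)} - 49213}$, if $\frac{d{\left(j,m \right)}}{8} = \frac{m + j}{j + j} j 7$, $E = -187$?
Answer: $i \sqrt{57193} \approx 239.15 i$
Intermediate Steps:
$d{\left(j,m \right)} = 28 j + 28 m$ ($d{\left(j,m \right)} = 8 \frac{m + j}{j + j} j 7 = 8 \frac{j + m}{2 j} j 7 = 8 \left(\frac{j}{2} + \frac{m}{2}\right) 7 = 8 \left(\frac{7 j}{2} + \frac{7 m}{2}\right) = 28 j + 28 m$)
$\sqrt{d{\left(-98,E \right)} - 49213} = \sqrt{\left(28 \left(-98\right) + 28 \left(-187\right)\right) - 49213} = \sqrt{\left(-2744 - 5236\right) - 49213} = \sqrt{-7980 - 49213} = \sqrt{-57193} = i \sqrt{57193}$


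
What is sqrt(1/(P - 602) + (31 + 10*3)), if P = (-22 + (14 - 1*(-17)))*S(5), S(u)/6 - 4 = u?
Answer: 5*sqrt(8207)/58 ≈ 7.8097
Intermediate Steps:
S(u) = 24 + 6*u
P = 486 (P = (-22 + (14 - 1*(-17)))*(24 + 6*5) = (-22 + (14 + 17))*(24 + 30) = (-22 + 31)*54 = 9*54 = 486)
sqrt(1/(P - 602) + (31 + 10*3)) = sqrt(1/(486 - 602) + (31 + 10*3)) = sqrt(1/(-116) + (31 + 30)) = sqrt(-1/116 + 61) = sqrt(7075/116) = 5*sqrt(8207)/58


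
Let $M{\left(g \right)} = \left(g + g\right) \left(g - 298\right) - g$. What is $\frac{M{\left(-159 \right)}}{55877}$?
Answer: $\frac{145485}{55877} \approx 2.6037$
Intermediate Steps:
$M{\left(g \right)} = - g + 2 g \left(-298 + g\right)$ ($M{\left(g \right)} = 2 g \left(-298 + g\right) - g = - g + 2 g \left(-298 + g\right)$)
$\frac{M{\left(-159 \right)}}{55877} = \frac{\left(-159\right) \left(-597 + 2 \left(-159\right)\right)}{55877} = - 159 \left(-597 - 318\right) \frac{1}{55877} = \left(-159\right) \left(-915\right) \frac{1}{55877} = 145485 \cdot \frac{1}{55877} = \frac{145485}{55877}$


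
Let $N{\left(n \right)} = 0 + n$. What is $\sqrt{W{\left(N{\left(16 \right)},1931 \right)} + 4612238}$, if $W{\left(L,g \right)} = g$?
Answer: $\sqrt{4614169} \approx 2148.1$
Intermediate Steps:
$N{\left(n \right)} = n$
$\sqrt{W{\left(N{\left(16 \right)},1931 \right)} + 4612238} = \sqrt{1931 + 4612238} = \sqrt{4614169}$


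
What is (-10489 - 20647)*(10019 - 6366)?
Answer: -113739808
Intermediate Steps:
(-10489 - 20647)*(10019 - 6366) = -31136*3653 = -113739808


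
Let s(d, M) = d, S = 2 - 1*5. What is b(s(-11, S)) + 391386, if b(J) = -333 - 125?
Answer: 390928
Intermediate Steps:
S = -3 (S = 2 - 5 = -3)
b(J) = -458
b(s(-11, S)) + 391386 = -458 + 391386 = 390928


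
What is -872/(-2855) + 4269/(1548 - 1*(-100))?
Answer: 13625051/4705040 ≈ 2.8958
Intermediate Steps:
-872/(-2855) + 4269/(1548 - 1*(-100)) = -872*(-1/2855) + 4269/(1548 + 100) = 872/2855 + 4269/1648 = 13625051/4705040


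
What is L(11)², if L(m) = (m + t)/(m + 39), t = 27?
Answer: 361/625 ≈ 0.57760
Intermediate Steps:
L(m) = (27 + m)/(39 + m) (L(m) = (m + 27)/(m + 39) = (27 + m)/(39 + m))
L(11)² = ((27 + 11)/(39 + 11))² = (38/50)² = ((1/50)*38)² = (19/25)² = 361/625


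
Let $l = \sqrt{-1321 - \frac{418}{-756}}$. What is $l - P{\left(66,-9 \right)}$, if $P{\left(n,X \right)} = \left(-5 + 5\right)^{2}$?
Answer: $\frac{i \sqrt{20963418}}{126} \approx 36.338 i$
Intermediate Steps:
$P{\left(n,X \right)} = 0$ ($P{\left(n,X \right)} = 0^{2} = 0$)
$l = \frac{i \sqrt{20963418}}{126}$ ($l = \sqrt{-1321 - - \frac{209}{378}} = \sqrt{-1321 + \frac{209}{378}} = \sqrt{- \frac{499129}{378}} = \frac{i \sqrt{20963418}}{126} \approx 36.338 i$)
$l - P{\left(66,-9 \right)} = \frac{i \sqrt{20963418}}{126} - 0 = \frac{i \sqrt{20963418}}{126} + 0 = \frac{i \sqrt{20963418}}{126}$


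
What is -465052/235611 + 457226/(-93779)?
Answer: -21619940942/3156480567 ≈ -6.8494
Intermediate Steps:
-465052/235611 + 457226/(-93779) = -465052*1/235611 + 457226*(-1/93779) = -465052/235611 - 65318/13397 = -21619940942/3156480567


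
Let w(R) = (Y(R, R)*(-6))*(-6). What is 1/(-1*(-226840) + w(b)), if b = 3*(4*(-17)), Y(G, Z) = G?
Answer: 1/219496 ≈ 4.5559e-6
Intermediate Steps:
b = -204 (b = 3*(-68) = -204)
w(R) = 36*R (w(R) = (R*(-6))*(-6) = -6*R*(-6) = 36*R)
1/(-1*(-226840) + w(b)) = 1/(-1*(-226840) + 36*(-204)) = 1/(226840 - 7344) = 1/219496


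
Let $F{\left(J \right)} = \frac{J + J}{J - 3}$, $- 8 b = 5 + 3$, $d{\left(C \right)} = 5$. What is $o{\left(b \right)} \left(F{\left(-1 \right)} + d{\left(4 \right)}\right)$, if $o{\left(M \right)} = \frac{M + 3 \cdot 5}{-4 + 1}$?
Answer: $- \frac{77}{3} \approx -25.667$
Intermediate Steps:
$b = -1$ ($b = - \frac{5 + 3}{8} = \left(- \frac{1}{8}\right) 8 = -1$)
$o{\left(M \right)} = -5 - \frac{M}{3}$ ($o{\left(M \right)} = \frac{M + 15}{-3} = \left(15 + M\right) \left(- \frac{1}{3}\right) = -5 - \frac{M}{3}$)
$F{\left(J \right)} = \frac{2 J}{-3 + J}$
$o{\left(b \right)} \left(F{\left(-1 \right)} + d{\left(4 \right)}\right) = \left(-5 - - \frac{1}{3}\right) \left(2 \left(-1\right) \frac{1}{-3 - 1} + 5\right) = \left(-5 + \frac{1}{3}\right) \left(2 \left(-1\right) \frac{1}{-4} + 5\right) = - \frac{14 \left(2 \left(-1\right) \left(- \frac{1}{4}\right) + 5\right)}{3} = - \frac{14 \left(\frac{1}{2} + 5\right)}{3} = \left(- \frac{14}{3}\right) \frac{11}{2} = - \frac{77}{3}$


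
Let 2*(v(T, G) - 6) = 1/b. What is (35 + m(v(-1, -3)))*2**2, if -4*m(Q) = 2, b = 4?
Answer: 138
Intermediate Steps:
v(T, G) = 49/8 (v(T, G) = 6 + (1/2)/4 = 6 + (1/2)*(1/4) = 6 + 1/8 = 49/8)
m(Q) = -1/2 (m(Q) = -1/4*2 = -1/2)
(35 + m(v(-1, -3)))*2**2 = (35 - 1/2)*2**2 = (69/2)*4 = 138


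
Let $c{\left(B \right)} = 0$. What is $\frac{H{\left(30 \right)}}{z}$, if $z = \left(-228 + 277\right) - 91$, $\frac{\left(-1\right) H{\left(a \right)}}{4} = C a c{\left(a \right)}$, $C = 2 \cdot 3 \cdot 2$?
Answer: $0$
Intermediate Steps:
$C = 12$ ($C = 6 \cdot 2 = 12$)
$H{\left(a \right)} = 0$ ($H{\left(a \right)} = - 4 \cdot 12 a 0 = \left(-4\right) 0 = 0$)
$z = -42$ ($z = 49 - 91 = -42$)
$\frac{H{\left(30 \right)}}{z} = \frac{0}{-42} = 0 \left(- \frac{1}{42}\right) = 0$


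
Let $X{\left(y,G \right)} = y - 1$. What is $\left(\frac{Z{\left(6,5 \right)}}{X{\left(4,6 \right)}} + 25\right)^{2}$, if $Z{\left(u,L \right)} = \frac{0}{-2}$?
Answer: $625$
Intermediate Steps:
$X{\left(y,G \right)} = -1 + y$
$Z{\left(u,L \right)} = 0$ ($Z{\left(u,L \right)} = 0 \left(- \frac{1}{2}\right) = 0$)
$\left(\frac{Z{\left(6,5 \right)}}{X{\left(4,6 \right)}} + 25\right)^{2} = \left(\frac{0}{-1 + 4} + 25\right)^{2} = \left(\frac{0}{3} + 25\right)^{2} = \left(0 \cdot \frac{1}{3} + 25\right)^{2} = \left(0 + 25\right)^{2} = 25^{2} = 625$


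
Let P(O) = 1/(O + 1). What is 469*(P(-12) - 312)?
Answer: -1610077/11 ≈ -1.4637e+5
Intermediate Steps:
P(O) = 1/(1 + O)
469*(P(-12) - 312) = 469*(1/(1 - 12) - 312) = 469*(1/(-11) - 312) = 469*(-1/11 - 312) = 469*(-3433/11) = -1610077/11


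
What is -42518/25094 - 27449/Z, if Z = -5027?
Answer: 237533610/63073769 ≈ 3.7660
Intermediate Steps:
-42518/25094 - 27449/Z = -42518/25094 - 27449/(-5027) = -42518*1/25094 - 27449*(-1/5027) = -21259/12547 + 27449/5027 = 237533610/63073769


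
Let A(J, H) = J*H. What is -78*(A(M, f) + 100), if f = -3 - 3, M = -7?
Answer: -11076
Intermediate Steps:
f = -6
A(J, H) = H*J
-78*(A(M, f) + 100) = -78*(-6*(-7) + 100) = -78*(42 + 100) = -78*142 = -11076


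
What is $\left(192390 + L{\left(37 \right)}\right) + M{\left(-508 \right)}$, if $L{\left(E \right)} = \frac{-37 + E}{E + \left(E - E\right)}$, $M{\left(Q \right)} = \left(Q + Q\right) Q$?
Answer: $708518$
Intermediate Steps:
$M{\left(Q \right)} = 2 Q^{2}$ ($M{\left(Q \right)} = 2 Q Q = 2 Q^{2}$)
$L{\left(E \right)} = \frac{-37 + E}{E}$ ($L{\left(E \right)} = \frac{-37 + E}{E + 0} = \frac{-37 + E}{E}$)
$\left(192390 + L{\left(37 \right)}\right) + M{\left(-508 \right)} = \left(192390 + \frac{-37 + 37}{37}\right) + 2 \left(-508\right)^{2} = \left(192390 + \frac{1}{37} \cdot 0\right) + 2 \cdot 258064 = \left(192390 + 0\right) + 516128 = 192390 + 516128 = 708518$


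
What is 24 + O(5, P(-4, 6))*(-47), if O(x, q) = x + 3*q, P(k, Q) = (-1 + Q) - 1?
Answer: -775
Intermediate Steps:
P(k, Q) = -2 + Q
24 + O(5, P(-4, 6))*(-47) = 24 + (5 + 3*(-2 + 6))*(-47) = 24 + (5 + 3*4)*(-47) = 24 + (5 + 12)*(-47) = 24 + 17*(-47) = 24 - 799 = -775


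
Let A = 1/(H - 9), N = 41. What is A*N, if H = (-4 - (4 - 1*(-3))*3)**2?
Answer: 41/616 ≈ 0.066558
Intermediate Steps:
H = 625 (H = (-4 - (4 + 3)*3)**2 = (-4 - 1*7*3)**2 = (-4 - 7*3)**2 = (-4 - 21)**2 = (-25)**2 = 625)
A = 1/616 (A = 1/(625 - 9) = 1/616 ≈ 0.0016234)
A*N = (1/616)*41 = 41/616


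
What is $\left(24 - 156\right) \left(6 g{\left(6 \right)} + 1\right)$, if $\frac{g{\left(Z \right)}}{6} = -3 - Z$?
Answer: $42636$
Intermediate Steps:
$g{\left(Z \right)} = -18 - 6 Z$ ($g{\left(Z \right)} = 6 \left(-3 - Z\right) = -18 - 6 Z$)
$\left(24 - 156\right) \left(6 g{\left(6 \right)} + 1\right) = \left(24 - 156\right) \left(6 \left(-18 - 36\right) + 1\right) = - 132 \left(6 \left(-18 - 36\right) + 1\right) = - 132 \left(6 \left(-54\right) + 1\right) = - 132 \left(-324 + 1\right) = \left(-132\right) \left(-323\right) = 42636$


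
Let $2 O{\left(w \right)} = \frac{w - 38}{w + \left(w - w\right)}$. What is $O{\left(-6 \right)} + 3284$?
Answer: $\frac{9863}{3} \approx 3287.7$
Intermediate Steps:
$O{\left(w \right)} = \frac{-38 + w}{2 w}$ ($O{\left(w \right)} = \frac{\left(w - 38\right) \frac{1}{w + \left(w - w\right)}}{2} = \frac{\left(-38 + w\right) \frac{1}{w + 0}}{2} = \frac{\left(-38 + w\right) \frac{1}{w}}{2} = \frac{\frac{1}{w} \left(-38 + w\right)}{2} = \frac{-38 + w}{2 w}$)
$O{\left(-6 \right)} + 3284 = \frac{-38 - 6}{2 \left(-6\right)} + 3284 = \frac{1}{2} \left(- \frac{1}{6}\right) \left(-44\right) + 3284 = \frac{11}{3} + 3284 = \frac{9863}{3}$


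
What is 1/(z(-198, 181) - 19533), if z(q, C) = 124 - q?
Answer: -1/19211 ≈ -5.2053e-5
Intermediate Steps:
1/(z(-198, 181) - 19533) = 1/((124 - 1*(-198)) - 19533) = 1/((124 + 198) - 19533) = 1/(322 - 19533) = 1/(-19211) = -1/19211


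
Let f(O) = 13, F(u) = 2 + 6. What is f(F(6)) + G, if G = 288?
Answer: 301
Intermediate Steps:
F(u) = 8
f(F(6)) + G = 13 + 288 = 301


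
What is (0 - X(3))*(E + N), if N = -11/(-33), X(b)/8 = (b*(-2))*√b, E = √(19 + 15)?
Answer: 16*√3 + 48*√102 ≈ 512.49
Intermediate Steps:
E = √34 ≈ 5.8309
X(b) = -16*b^(3/2) (X(b) = 8*((b*(-2))*√b) = 8*((-2*b)*√b) = 8*(-2*b^(3/2)) = -16*b^(3/2))
N = ⅓ (N = -11*(-1/33) = ⅓ ≈ 0.33333)
(0 - X(3))*(E + N) = (0 - (-16)*3^(3/2))*(√34 + ⅓) = (0 - (-16)*3*√3)*(⅓ + √34) = (0 - (-48)*√3)*(⅓ + √34) = (0 + 48*√3)*(⅓ + √34) = (48*√3)*(⅓ + √34) = 48*√3*(⅓ + √34)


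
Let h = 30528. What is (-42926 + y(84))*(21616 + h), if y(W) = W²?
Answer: -1870405280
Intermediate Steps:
(-42926 + y(84))*(21616 + h) = (-42926 + 84²)*(21616 + 30528) = (-42926 + 7056)*52144 = -35870*52144 = -1870405280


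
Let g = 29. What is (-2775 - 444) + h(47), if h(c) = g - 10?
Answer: -3200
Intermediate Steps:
h(c) = 19 (h(c) = 29 - 10 = 19)
(-2775 - 444) + h(47) = (-2775 - 444) + 19 = -3219 + 19 = -3200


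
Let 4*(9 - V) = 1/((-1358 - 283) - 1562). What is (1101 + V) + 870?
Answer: 25367761/12812 ≈ 1980.0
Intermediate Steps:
V = 115309/12812 (V = 9 - 1/(4*((-1358 - 283) - 1562)) = 9 - 1/(4*(-1641 - 1562)) = 9 - ¼/(-3203) = 9 - ¼*(-1/3203) = 9 + 1/12812 = 115309/12812 ≈ 9.0001)
(1101 + V) + 870 = (1101 + 115309/12812) + 870 = 14221321/12812 + 870 = 25367761/12812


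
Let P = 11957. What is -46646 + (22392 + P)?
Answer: -12297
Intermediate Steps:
-46646 + (22392 + P) = -46646 + (22392 + 11957) = -46646 + 34349 = -12297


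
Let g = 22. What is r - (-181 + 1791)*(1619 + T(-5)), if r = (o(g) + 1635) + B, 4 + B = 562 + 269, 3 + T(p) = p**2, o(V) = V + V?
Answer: -2639504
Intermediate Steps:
o(V) = 2*V
T(p) = -3 + p**2
B = 827 (B = -4 + (562 + 269) = -4 + 831 = 827)
r = 2506 (r = (2*22 + 1635) + 827 = (44 + 1635) + 827 = 1679 + 827 = 2506)
r - (-181 + 1791)*(1619 + T(-5)) = 2506 - (-181 + 1791)*(1619 + (-3 + (-5)**2)) = 2506 - 1610*(1619 + (-3 + 25)) = 2506 - 1610*(1619 + 22) = 2506 - 1610*1641 = 2506 - 1*2642010 = 2506 - 2642010 = -2639504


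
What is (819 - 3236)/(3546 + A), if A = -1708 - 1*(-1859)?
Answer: -2417/3697 ≈ -0.65377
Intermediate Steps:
A = 151 (A = -1708 + 1859 = 151)
(819 - 3236)/(3546 + A) = (819 - 3236)/(3546 + 151) = -2417/3697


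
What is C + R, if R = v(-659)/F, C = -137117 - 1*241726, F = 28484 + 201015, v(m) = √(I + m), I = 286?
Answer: -378843 + I*√373/229499 ≈ -3.7884e+5 + 8.4154e-5*I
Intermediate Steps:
v(m) = √(286 + m)
F = 229499
C = -378843 (C = -137117 - 241726 = -378843)
R = I*√373/229499 (R = √(286 - 659)/229499 = √(-373)*(1/229499) = (I*√373)*(1/229499) = I*√373/229499 ≈ 8.4154e-5*I)
C + R = -378843 + I*√373/229499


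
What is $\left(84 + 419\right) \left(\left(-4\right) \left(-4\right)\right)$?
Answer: $8048$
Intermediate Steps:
$\left(84 + 419\right) \left(\left(-4\right) \left(-4\right)\right) = 503 \cdot 16 = 8048$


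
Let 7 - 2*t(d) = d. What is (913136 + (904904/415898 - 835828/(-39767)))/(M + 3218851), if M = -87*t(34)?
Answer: 308219475612512/1086858214518817 ≈ 0.28359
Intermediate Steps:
t(d) = 7/2 - d/2
M = 2349/2 (M = -87*(7/2 - ½*34) = -87*(7/2 - 17) = -87*(-27/2) = 2349/2 ≈ 1174.5)
(913136 + (904904/415898 - 835828/(-39767)))/(M + 3218851) = (913136 + (904904/415898 - 835828/(-39767)))/(2349/2 + 3218851) = (913136 + (904904*(1/415898) - 835828*(-1/39767)))/(6440051/2) = (913136 + (64636/29707 + 119404/5681))*(2/6440051) = (913136 + 3914331744/168765467)*(2/6440051) = (154109737806256/168765467)*(2/6440051) = 308219475612512/1086858214518817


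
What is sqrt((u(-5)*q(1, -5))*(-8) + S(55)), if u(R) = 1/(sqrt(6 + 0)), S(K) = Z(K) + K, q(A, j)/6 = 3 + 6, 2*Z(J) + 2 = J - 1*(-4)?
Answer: sqrt(334 - 288*sqrt(6))/2 ≈ 9.6366*I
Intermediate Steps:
Z(J) = 1 + J/2 (Z(J) = -1 + (J - 1*(-4))/2 = -1 + (J + 4)/2 = -1 + (4 + J)/2 = -1 + (2 + J/2) = 1 + J/2)
q(A, j) = 54 (q(A, j) = 6*(3 + 6) = 6*9 = 54)
S(K) = 1 + 3*K/2 (S(K) = (1 + K/2) + K = 1 + 3*K/2)
u(R) = sqrt(6)/6 (u(R) = 1/(sqrt(6)) = sqrt(6)/6)
sqrt((u(-5)*q(1, -5))*(-8) + S(55)) = sqrt(((sqrt(6)/6)*54)*(-8) + (1 + (3/2)*55)) = sqrt((9*sqrt(6))*(-8) + (1 + 165/2)) = sqrt(-72*sqrt(6) + 167/2) = sqrt(167/2 - 72*sqrt(6))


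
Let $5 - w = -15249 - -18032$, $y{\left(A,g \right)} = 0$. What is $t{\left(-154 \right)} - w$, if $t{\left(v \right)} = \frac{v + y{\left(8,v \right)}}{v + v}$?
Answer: $\frac{5557}{2} \approx 2778.5$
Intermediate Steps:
$w = -2778$ ($w = 5 - \left(-15249 - -18032\right) = 5 - \left(-15249 + 18032\right) = 5 - 2783 = -2778$)
$t{\left(v \right)} = \frac{1}{2}$ ($t{\left(v \right)} = \frac{v + 0}{v + v} = \frac{v}{2 v} = v \frac{1}{2 v} = \frac{1}{2}$)
$t{\left(-154 \right)} - w = \frac{1}{2} - -2778 = \frac{1}{2} + 2778 = \frac{5557}{2}$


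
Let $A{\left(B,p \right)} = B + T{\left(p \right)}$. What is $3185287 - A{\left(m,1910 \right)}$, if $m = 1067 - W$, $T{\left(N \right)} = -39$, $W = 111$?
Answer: $3184370$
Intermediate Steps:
$m = 956$ ($m = 1067 - 111 = 956$)
$A{\left(B,p \right)} = -39 + B$ ($A{\left(B,p \right)} = B - 39 = -39 + B$)
$3185287 - A{\left(m,1910 \right)} = 3185287 - \left(-39 + 956\right) = 3185287 - 917 = 3184370$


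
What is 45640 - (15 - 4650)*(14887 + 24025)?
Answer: 180402760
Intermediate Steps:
45640 - (15 - 4650)*(14887 + 24025) = 45640 - (-4635)*38912 = 45640 - 1*(-180357120) = 45640 + 180357120 = 180402760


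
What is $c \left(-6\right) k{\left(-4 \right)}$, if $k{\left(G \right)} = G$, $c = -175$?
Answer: $-4200$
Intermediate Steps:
$c \left(-6\right) k{\left(-4 \right)} = \left(-175\right) \left(-6\right) \left(-4\right) = 1050 \left(-4\right) = -4200$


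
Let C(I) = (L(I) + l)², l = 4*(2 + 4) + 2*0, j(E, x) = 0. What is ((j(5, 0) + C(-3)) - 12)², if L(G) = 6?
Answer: 788544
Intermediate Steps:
l = 24 (l = 4*6 + 0 = 24 + 0 = 24)
C(I) = 900 (C(I) = (6 + 24)² = 30² = 900)
((j(5, 0) + C(-3)) - 12)² = ((0 + 900) - 12)² = (900 - 12)² = 888² = 788544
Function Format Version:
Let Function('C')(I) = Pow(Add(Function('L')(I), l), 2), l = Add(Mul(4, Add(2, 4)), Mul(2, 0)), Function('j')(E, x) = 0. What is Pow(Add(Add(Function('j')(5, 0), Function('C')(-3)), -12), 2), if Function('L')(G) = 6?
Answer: 788544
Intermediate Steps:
l = 24 (l = Add(Mul(4, 6), 0) = Add(24, 0) = 24)
Function('C')(I) = 900 (Function('C')(I) = Pow(Add(6, 24), 2) = Pow(30, 2) = 900)
Pow(Add(Add(Function('j')(5, 0), Function('C')(-3)), -12), 2) = Pow(Add(Add(0, 900), -12), 2) = Pow(Add(900, -12), 2) = Pow(888, 2) = 788544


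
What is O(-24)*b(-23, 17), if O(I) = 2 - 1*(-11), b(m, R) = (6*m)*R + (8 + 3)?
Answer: -30355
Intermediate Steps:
b(m, R) = 11 + 6*R*m (b(m, R) = 6*R*m + 11 = 11 + 6*R*m)
O(I) = 13 (O(I) = 2 + 11 = 13)
O(-24)*b(-23, 17) = 13*(11 + 6*17*(-23)) = 13*(11 - 2346) = 13*(-2335) = -30355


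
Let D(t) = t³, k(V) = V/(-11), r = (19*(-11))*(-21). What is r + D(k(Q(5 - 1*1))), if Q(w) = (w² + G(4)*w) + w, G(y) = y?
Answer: 5795103/1331 ≈ 4353.9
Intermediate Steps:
r = 4389 (r = -209*(-21) = 4389)
Q(w) = w² + 5*w (Q(w) = (w² + 4*w) + w = w² + 5*w)
k(V) = -V/11 (k(V) = V*(-1/11) = -V/11)
r + D(k(Q(5 - 1*1))) = 4389 + (-(5 - 1*1)*(5 + (5 - 1*1))/11)³ = 4389 + (-(5 - 1)*(5 + (5 - 1))/11)³ = 4389 + (-4*(5 + 4)/11)³ = 4389 + (-4*9/11)³ = 4389 + (-1/11*36)³ = 4389 + (-36/11)³ = 4389 - 46656/1331 = 5795103/1331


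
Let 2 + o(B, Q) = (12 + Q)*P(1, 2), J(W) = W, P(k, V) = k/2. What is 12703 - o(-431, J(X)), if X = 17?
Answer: 25381/2 ≈ 12691.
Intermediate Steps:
P(k, V) = k/2 (P(k, V) = k*(½) = k/2)
o(B, Q) = 4 + Q/2 (o(B, Q) = -2 + (12 + Q)*((½)*1) = -2 + (12 + Q)*(½) = -2 + (6 + Q/2) = 4 + Q/2)
12703 - o(-431, J(X)) = 12703 - (4 + (½)*17) = 12703 - (4 + 17/2) = 12703 - 1*25/2 = 12703 - 25/2 = 25381/2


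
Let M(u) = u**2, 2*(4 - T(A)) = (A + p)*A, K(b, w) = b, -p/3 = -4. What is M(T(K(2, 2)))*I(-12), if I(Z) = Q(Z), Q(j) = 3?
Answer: 300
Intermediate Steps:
p = 12 (p = -3*(-4) = 12)
I(Z) = 3
T(A) = 4 - A*(12 + A)/2 (T(A) = 4 - (A + 12)*A/2 = 4 - (12 + A)*A/2 = 4 - A*(12 + A)/2)
M(T(K(2, 2)))*I(-12) = (4 - 6*2 - 1/2*2**2)**2*3 = (4 - 12 - 1/2*4)**2*3 = (4 - 12 - 2)**2*3 = (-10)**2*3 = 100*3 = 300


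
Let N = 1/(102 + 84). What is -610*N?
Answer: -305/93 ≈ -3.2796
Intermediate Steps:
N = 1/186 ≈ 0.0053763
-610*N = -610*1/186 = -305/93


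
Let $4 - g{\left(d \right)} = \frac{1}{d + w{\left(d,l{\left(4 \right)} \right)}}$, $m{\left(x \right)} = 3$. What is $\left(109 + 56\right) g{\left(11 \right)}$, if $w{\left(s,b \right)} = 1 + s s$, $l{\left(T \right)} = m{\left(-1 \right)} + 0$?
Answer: $\frac{87615}{133} \approx 658.76$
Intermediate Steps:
$l{\left(T \right)} = 3$ ($l{\left(T \right)} = 3 + 0 = 3$)
$w{\left(s,b \right)} = 1 + s^{2}$
$g{\left(d \right)} = 4 - \frac{1}{1 + d + d^{2}}$ ($g{\left(d \right)} = 4 - \frac{1}{d + \left(1 + d^{2}\right)} = 4 - \frac{1}{1 + d + d^{2}}$)
$\left(109 + 56\right) g{\left(11 \right)} = \left(109 + 56\right) \frac{3 + 4 \cdot 11 + 4 \cdot 11^{2}}{1 + 11 + 11^{2}} = 165 \frac{3 + 44 + 4 \cdot 121}{1 + 11 + 121} = 165 \frac{3 + 44 + 484}{133} = 165 \cdot \frac{1}{133} \cdot 531 = 165 \cdot \frac{531}{133} = \frac{87615}{133}$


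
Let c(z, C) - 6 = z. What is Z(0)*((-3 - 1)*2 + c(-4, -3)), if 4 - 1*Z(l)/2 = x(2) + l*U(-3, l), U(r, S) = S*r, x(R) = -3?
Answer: -84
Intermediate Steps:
Z(l) = 14 + 6*l**2 (Z(l) = 8 - 2*(-3 + l*(l*(-3))) = 8 - 2*(-3 + l*(-3*l)) = 8 - 2*(-3 - 3*l**2) = 8 + (6 + 6*l**2) = 14 + 6*l**2)
c(z, C) = 6 + z
Z(0)*((-3 - 1)*2 + c(-4, -3)) = (14 + 6*0**2)*((-3 - 1)*2 + (6 - 4)) = (14 + 6*0)*(-4*2 + 2) = (14 + 0)*(-8 + 2) = 14*(-6) = -84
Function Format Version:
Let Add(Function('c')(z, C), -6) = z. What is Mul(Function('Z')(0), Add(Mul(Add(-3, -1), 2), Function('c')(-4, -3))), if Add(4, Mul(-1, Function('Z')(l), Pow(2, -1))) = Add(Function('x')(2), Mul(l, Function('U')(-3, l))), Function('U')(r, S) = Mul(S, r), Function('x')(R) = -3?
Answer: -84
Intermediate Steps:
Function('Z')(l) = Add(14, Mul(6, Pow(l, 2))) (Function('Z')(l) = Add(8, Mul(-2, Add(-3, Mul(l, Mul(l, -3))))) = Add(8, Mul(-2, Add(-3, Mul(l, Mul(-3, l))))) = Add(8, Mul(-2, Add(-3, Mul(-3, Pow(l, 2))))) = Add(8, Add(6, Mul(6, Pow(l, 2)))) = Add(14, Mul(6, Pow(l, 2))))
Function('c')(z, C) = Add(6, z)
Mul(Function('Z')(0), Add(Mul(Add(-3, -1), 2), Function('c')(-4, -3))) = Mul(Add(14, Mul(6, Pow(0, 2))), Add(Mul(Add(-3, -1), 2), Add(6, -4))) = Mul(Add(14, Mul(6, 0)), Add(Mul(-4, 2), 2)) = Mul(Add(14, 0), Add(-8, 2)) = Mul(14, -6) = -84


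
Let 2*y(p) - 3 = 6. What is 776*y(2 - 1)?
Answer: 3492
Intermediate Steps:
y(p) = 9/2 (y(p) = 3/2 + (1/2)*6 = 3/2 + 3 = 9/2)
776*y(2 - 1) = 776*(9/2) = 3492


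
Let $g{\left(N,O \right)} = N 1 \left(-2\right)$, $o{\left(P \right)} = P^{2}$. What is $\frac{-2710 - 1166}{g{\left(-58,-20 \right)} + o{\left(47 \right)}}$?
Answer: $- \frac{1292}{775} \approx -1.6671$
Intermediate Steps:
$g{\left(N,O \right)} = - 2 N$ ($g{\left(N,O \right)} = N \left(-2\right) = - 2 N$)
$\frac{-2710 - 1166}{g{\left(-58,-20 \right)} + o{\left(47 \right)}} = \frac{-2710 - 1166}{\left(-2\right) \left(-58\right) + 47^{2}} = - \frac{3876}{116 + 2209} = - \frac{3876}{2325} = \left(-3876\right) \frac{1}{2325} = - \frac{1292}{775}$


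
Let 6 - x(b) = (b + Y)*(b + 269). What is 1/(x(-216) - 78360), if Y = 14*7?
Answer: -1/72100 ≈ -1.3870e-5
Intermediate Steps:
Y = 98
x(b) = 6 - (98 + b)*(269 + b) (x(b) = 6 - (b + 98)*(b + 269) = 6 - (98 + b)*(269 + b))
1/(x(-216) - 78360) = 1/((-26356 - 1*(-216)² - 367*(-216)) - 78360) = 1/((-26356 - 1*46656 + 79272) - 78360) = 1/((-26356 - 46656 + 79272) - 78360) = 1/(6260 - 78360) = 1/(-72100) = -1/72100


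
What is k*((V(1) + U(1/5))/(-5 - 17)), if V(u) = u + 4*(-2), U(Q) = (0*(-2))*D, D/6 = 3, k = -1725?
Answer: -12075/22 ≈ -548.86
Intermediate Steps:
D = 18 (D = 6*3 = 18)
U(Q) = 0 (U(Q) = (0*(-2))*18 = 0*18 = 0)
V(u) = -8 + u (V(u) = u - 8 = -8 + u)
k*((V(1) + U(1/5))/(-5 - 17)) = -1725*((-8 + 1) + 0)/(-5 - 17) = -1725*(-7 + 0)/(-22) = -(-12075)*(-1)/22 = -1725*7/22 = -12075/22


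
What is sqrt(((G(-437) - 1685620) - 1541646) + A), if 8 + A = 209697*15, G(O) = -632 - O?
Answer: I*sqrt(82014) ≈ 286.38*I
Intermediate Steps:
A = 3145447 (A = -8 + 209697*15 = -8 + 3145455 = 3145447)
sqrt(((G(-437) - 1685620) - 1541646) + A) = sqrt((((-632 - 1*(-437)) - 1685620) - 1541646) + 3145447) = sqrt((((-632 + 437) - 1685620) - 1541646) + 3145447) = sqrt(((-195 - 1685620) - 1541646) + 3145447) = sqrt((-1685815 - 1541646) + 3145447) = sqrt(-3227461 + 3145447) = sqrt(-82014) = I*sqrt(82014)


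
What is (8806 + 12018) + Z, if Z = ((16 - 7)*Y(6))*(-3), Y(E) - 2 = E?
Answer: 20608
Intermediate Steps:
Y(E) = 2 + E
Z = -216 (Z = ((16 - 7)*(2 + 6))*(-3) = (9*8)*(-3) = 72*(-3) = -216)
(8806 + 12018) + Z = (8806 + 12018) - 216 = 20824 - 216 = 20608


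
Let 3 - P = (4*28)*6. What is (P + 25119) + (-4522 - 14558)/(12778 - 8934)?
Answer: 23491680/961 ≈ 24445.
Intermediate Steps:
P = -669 (P = 3 - 4*28*6 = 3 - 112*6 = 3 - 1*672 = 3 - 672 = -669)
(P + 25119) + (-4522 - 14558)/(12778 - 8934) = (-669 + 25119) + (-4522 - 14558)/(12778 - 8934) = 24450 - 19080/3844 = 24450 - 19080*1/3844 = 24450 - 4770/961 = 23491680/961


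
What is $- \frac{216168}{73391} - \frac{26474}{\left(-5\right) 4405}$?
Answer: $- \frac{2818146866}{1616436775} \approx -1.7434$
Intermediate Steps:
$- \frac{216168}{73391} - \frac{26474}{\left(-5\right) 4405} = \left(-216168\right) \frac{1}{73391} - \frac{26474}{-22025} = - \frac{216168}{73391} - - \frac{26474}{22025} = - \frac{216168}{73391} + \frac{26474}{22025} = - \frac{2818146866}{1616436775}$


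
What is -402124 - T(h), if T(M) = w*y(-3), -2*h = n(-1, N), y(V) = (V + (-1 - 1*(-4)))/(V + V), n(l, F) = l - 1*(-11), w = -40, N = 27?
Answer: -402124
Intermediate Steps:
n(l, F) = 11 + l (n(l, F) = l + 11 = 11 + l)
y(V) = (3 + V)/(2*V) (y(V) = (V + (-1 + 4))/((2*V)) = (V + 3)*(1/(2*V)) = (3 + V)*(1/(2*V)) = (3 + V)/(2*V))
h = -5 (h = -(11 - 1)/2 = -½*10 = -5)
T(M) = 0 (T(M) = -20*(3 - 3)/(-3) = -20*(-1)*0/3 = -40*0 = 0)
-402124 - T(h) = -402124 - 1*0 = -402124 + 0 = -402124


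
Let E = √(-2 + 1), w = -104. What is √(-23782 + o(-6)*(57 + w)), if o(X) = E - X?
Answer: √(-24064 - 47*I) ≈ 0.151 - 155.13*I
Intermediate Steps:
E = I (E = √(-1) = I ≈ 1.0*I)
o(X) = I - X
√(-23782 + o(-6)*(57 + w)) = √(-23782 + (I - 1*(-6))*(57 - 104)) = √(-23782 + (I + 6)*(-47)) = √(-23782 + (6 + I)*(-47)) = √(-23782 + (-282 - 47*I)) = √(-24064 - 47*I)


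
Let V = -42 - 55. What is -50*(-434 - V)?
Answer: 16850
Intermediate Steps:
V = -97
-50*(-434 - V) = -50*(-434 - 1*(-97)) = -50*(-434 + 97) = -50*(-337) = 16850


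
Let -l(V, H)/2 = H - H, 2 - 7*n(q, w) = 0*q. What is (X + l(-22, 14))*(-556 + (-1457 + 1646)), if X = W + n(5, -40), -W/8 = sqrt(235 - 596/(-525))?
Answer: -734/7 + 2936*sqrt(2603391)/105 ≈ 45012.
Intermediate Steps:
n(q, w) = 2/7 (n(q, w) = 2/7 - 0*q = 2/7 - 1/7*0 = 2/7 + 0 = 2/7)
l(V, H) = 0 (l(V, H) = -2*(H - H) = -2*0 = 0)
W = -8*sqrt(2603391)/105 (W = -8*sqrt(235 - 596/(-525)) = -8*sqrt(235 - 596*(-1/525)) = -8*sqrt(235 + 596/525) = -8*sqrt(2603391)/105 ≈ -122.93)
X = 2/7 - 8*sqrt(2603391)/105 (X = -8*sqrt(2603391)/105 + 2/7 = 2/7 - 8*sqrt(2603391)/105 ≈ -122.65)
(X + l(-22, 14))*(-556 + (-1457 + 1646)) = ((2/7 - 8*sqrt(2603391)/105) + 0)*(-556 + (-1457 + 1646)) = (2/7 - 8*sqrt(2603391)/105)*(-556 + 189) = (2/7 - 8*sqrt(2603391)/105)*(-367) = -734/7 + 2936*sqrt(2603391)/105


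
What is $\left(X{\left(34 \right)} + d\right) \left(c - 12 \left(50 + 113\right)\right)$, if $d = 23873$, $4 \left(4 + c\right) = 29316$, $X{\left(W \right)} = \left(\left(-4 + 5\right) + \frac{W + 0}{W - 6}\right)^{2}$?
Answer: $\frac{3589612923}{28} \approx 1.282 \cdot 10^{8}$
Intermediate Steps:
$X{\left(W \right)} = \left(1 + \frac{W}{-6 + W}\right)^{2}$
$c = 7325$ ($c = -4 + \frac{1}{4} \cdot 29316 = -4 + 7329 = 7325$)
$\left(X{\left(34 \right)} + d\right) \left(c - 12 \left(50 + 113\right)\right) = \left(\frac{4 \left(-3 + 34\right)^{2}}{\left(-6 + 34\right)^{2}} + 23873\right) \left(7325 - 12 \left(50 + 113\right)\right) = \left(\frac{4 \cdot 31^{2}}{784} + 23873\right) \left(7325 - 1956\right) = \left(4 \cdot \frac{1}{784} \cdot 961 + 23873\right) \left(7325 - 1956\right) = \left(\frac{961}{196} + 23873\right) 5369 = \frac{4680069}{196} \cdot 5369 = \frac{3589612923}{28}$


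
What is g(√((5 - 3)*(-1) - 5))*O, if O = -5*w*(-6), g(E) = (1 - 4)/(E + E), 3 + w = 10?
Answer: 45*I*√7 ≈ 119.06*I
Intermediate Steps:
w = 7 (w = -3 + 10 = 7)
g(E) = -3/(2*E)
O = 210 (O = -5*7*(-6) = -35*(-6) = 210)
g(√((5 - 3)*(-1) - 5))*O = -3/(2*√((5 - 3)*(-1) - 5))*210 = -3/(2*√(2*(-1) - 5))*210 = -3/(2*√(-2 - 5))*210 = -3*(-I*√7/7)/2*210 = -(-3)*I*√7/14*210 = (3*I*√7/14)*210 = 45*I*√7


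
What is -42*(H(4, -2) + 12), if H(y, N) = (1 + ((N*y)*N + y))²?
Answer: -19026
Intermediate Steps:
H(y, N) = (1 + y + y*N²)² (H(y, N) = (1 + (y*N² + y))² = (1 + (y + y*N²))² = (1 + y + y*N²)²)
-42*(H(4, -2) + 12) = -42*((1 + 4 + 4*(-2)²)² + 12) = -42*((1 + 4 + 4*4)² + 12) = -42*((1 + 4 + 16)² + 12) = -42*(21² + 12) = -42*(441 + 12) = -42*453 = -19026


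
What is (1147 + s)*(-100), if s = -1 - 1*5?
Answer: -114100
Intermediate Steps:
s = -6 (s = -1 - 5 = -6)
(1147 + s)*(-100) = (1147 - 6)*(-100) = 1141*(-100) = -114100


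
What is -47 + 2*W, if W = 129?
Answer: 211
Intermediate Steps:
-47 + 2*W = -47 + 2*129 = -47 + 258 = 211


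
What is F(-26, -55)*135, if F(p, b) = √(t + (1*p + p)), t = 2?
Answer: 675*I*√2 ≈ 954.59*I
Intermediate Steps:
F(p, b) = √(2 + 2*p) (F(p, b) = √(2 + (1*p + p)) = √(2 + (p + p)) = √(2 + 2*p))
F(-26, -55)*135 = √(2 + 2*(-26))*135 = √(2 - 52)*135 = √(-50)*135 = (5*I*√2)*135 = 675*I*√2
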